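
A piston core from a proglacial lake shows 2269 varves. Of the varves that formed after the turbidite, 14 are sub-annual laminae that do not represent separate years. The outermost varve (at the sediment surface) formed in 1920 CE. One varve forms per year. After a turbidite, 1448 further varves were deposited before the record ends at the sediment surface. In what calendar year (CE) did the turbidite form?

486 CE

1448 varves formed after the turbidite.
Removing the 14 false varves leaves 1448 − 14 = 1434 true varves beyond the turbidite.
1920 − 1434 = 486 CE.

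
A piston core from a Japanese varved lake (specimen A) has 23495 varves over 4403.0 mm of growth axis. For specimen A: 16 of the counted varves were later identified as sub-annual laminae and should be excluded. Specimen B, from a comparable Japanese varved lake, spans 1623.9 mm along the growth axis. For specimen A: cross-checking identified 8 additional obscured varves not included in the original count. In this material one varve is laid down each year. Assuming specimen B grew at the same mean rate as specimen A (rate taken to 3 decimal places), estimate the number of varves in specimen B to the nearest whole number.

Specimen A: correcting the raw count gives 23495 − 16 + 8 = 23487 true varves.
A: 4403.0 mm over 23487 years gives 4403.0 / 23487 ≈ 0.187 mm/yr.
For B, 1623.9 / 0.187 = 8683.96 years ≈ 8684 varves.

8684 varves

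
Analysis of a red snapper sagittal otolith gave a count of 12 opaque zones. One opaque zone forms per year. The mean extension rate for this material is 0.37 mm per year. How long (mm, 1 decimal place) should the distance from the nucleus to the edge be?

12 years of growth are recorded.
12 years at 0.37 mm/year gives 0.37 × 12 = 4.4 mm.

4.4 mm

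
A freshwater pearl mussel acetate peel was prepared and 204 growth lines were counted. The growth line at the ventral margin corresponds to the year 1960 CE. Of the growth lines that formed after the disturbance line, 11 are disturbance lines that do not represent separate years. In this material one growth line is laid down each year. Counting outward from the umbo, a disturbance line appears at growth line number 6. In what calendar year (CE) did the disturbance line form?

The disturbance line sits at growth line 6 from the umbo, so 204 − 6 = 198 growth lines formed after it.
198 − 11 false = 187 true growth lines after the disturbance line.
1960 − 187 = 1773 CE.

1773 CE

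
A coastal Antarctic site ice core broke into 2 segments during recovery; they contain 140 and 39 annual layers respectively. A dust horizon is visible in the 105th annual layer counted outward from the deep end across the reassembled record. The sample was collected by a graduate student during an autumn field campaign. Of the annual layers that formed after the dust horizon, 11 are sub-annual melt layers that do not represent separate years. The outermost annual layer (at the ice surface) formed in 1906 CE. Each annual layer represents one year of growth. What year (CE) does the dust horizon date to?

1843 CE

Total annual layers = 140 + 39 = 179.
Between annual layer 105 and the ice surface there are 179 − 105 = 74 annual layers.
74 − 11 false = 63 true annual layers after the dust horizon.
Counting back 63 years from 1906 CE places the dust horizon in 1906 − 63 = 1843 CE.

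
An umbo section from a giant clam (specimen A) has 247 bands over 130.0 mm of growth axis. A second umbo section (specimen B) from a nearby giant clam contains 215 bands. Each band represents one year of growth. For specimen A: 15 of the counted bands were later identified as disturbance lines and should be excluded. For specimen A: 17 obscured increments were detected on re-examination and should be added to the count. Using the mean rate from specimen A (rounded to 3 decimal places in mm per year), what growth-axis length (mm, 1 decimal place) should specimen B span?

Specimen A: true band count = 247 − 15 + 17 = 249.
A: Mean rate = 130.0 mm / 249 years ≈ 0.522 mm/yr.
Length of B = 0.522 × 215 = 112.2 mm.

112.2 mm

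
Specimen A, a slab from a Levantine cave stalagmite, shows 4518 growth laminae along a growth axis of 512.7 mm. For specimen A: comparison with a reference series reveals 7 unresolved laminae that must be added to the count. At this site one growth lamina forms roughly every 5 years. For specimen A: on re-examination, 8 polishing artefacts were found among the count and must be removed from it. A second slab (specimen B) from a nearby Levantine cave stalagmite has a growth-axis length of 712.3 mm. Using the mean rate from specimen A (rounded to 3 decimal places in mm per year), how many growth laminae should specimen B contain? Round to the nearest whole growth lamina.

Specimen A: correcting the raw count gives 4518 − 8 + 7 = 4517 true growth laminae.
Specimen A: multiplying by 5 years per growth lamina: 4517 × 5 = 22585 years.
A: Mean rate = 512.7 mm / 22585 years ≈ 0.023 mm/yr.
B spans 712.3 / 0.023 = 30969.57 years; at 5 years per growth lamina that is 30969.57 / 5 ≈ 6194 growth laminae.

6194 growth laminae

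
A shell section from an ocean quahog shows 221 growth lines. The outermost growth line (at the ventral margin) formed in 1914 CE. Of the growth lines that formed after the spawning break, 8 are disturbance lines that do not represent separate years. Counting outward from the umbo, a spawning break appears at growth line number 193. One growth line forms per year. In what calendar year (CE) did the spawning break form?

Between growth line 193 and the ventral margin there are 221 − 193 = 28 growth lines.
Excluding 8 false growth lines: 28 − 8 = 20.
1914 − 20 = 1894 CE.

1894 CE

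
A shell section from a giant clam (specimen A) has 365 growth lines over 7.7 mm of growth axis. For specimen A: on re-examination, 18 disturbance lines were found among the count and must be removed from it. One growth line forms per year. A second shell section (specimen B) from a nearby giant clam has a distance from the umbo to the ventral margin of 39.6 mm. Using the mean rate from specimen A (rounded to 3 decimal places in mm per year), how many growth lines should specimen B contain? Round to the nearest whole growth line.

1800 growth lines

Specimen A: correcting the raw count gives 365 − 18 = 347 true growth lines.
A: 7.7 mm over 347 years gives 7.7 / 347 ≈ 0.022 mm/yr.
For B, 39.6 / 0.022 = 1800.00 years ≈ 1800 growth lines.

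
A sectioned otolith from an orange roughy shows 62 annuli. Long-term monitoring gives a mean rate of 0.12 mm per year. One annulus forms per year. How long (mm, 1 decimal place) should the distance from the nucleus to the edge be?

7.4 mm

62 years of growth are recorded.
62 years at 0.12 mm/year gives 0.12 × 62 = 7.4 mm.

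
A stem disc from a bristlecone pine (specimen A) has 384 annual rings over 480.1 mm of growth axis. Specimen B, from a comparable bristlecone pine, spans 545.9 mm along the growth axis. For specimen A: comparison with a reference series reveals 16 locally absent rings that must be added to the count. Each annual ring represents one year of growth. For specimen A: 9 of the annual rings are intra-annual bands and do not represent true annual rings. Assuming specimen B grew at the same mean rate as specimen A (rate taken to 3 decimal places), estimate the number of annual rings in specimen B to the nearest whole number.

Specimen A: true annual ring count = 384 − 9 + 16 = 391.
A: Extension rate ≈ 480.1 / 391 = 1.228 mm/yr.
Specimen B: 545.9 mm / 1.228 mm per year = 444.54 years ≈ 445 annual rings.

445 annual rings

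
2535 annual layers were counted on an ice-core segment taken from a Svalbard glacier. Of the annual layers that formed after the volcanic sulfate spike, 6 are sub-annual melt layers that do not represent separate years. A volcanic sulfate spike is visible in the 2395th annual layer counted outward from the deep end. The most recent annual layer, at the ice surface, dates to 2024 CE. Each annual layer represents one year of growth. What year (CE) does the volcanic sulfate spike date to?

The volcanic sulfate spike sits at annual layer 2395 from the deep end, so 2535 − 2395 = 140 annual layers formed after it.
Removing the 6 false annual layers leaves 140 − 6 = 134 true annual layers beyond the volcanic sulfate spike.
The annual layer at the ice surface is 2024 CE, so the volcanic sulfate spike dates to 2024 − 134 = 1890 CE.

1890 CE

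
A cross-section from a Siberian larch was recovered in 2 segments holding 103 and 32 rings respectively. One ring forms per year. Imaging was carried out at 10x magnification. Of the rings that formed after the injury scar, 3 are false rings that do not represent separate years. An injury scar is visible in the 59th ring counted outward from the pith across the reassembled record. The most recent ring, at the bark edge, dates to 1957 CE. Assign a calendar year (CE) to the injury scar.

Total rings = 103 + 32 = 135.
135 − 59 = 76 rings lie beyond the injury scar toward the bark edge.
Removing the 3 false rings leaves 76 − 3 = 73 true rings beyond the injury scar.
Counting back 73 years from 1957 CE places the injury scar in 1957 − 73 = 1884 CE.

1884 CE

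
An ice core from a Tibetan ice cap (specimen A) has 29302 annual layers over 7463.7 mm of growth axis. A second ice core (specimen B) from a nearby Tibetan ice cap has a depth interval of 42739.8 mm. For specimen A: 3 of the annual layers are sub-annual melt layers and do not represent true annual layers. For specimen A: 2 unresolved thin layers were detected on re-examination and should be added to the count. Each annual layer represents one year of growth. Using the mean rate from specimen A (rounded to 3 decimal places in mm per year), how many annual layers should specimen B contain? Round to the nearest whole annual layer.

167607 annual layers

Specimen A: after corrections the count is 29302 − 3 + 2 = 29301 annual layers.
A: Mean rate = 7463.7 mm / 29301 years ≈ 0.255 mm per year.
B spans 42739.8 / 0.255 = 167607.06 years ≈ 167607 annual layers.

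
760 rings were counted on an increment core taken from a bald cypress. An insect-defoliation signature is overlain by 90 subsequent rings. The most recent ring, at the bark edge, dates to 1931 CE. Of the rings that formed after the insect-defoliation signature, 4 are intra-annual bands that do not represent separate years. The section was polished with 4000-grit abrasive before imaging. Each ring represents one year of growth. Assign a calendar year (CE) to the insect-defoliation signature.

1845 CE

90 rings post-date the insect-defoliation signature.
90 − 4 false = 86 true rings after the insect-defoliation signature.
1931 − 86 = 1845 CE.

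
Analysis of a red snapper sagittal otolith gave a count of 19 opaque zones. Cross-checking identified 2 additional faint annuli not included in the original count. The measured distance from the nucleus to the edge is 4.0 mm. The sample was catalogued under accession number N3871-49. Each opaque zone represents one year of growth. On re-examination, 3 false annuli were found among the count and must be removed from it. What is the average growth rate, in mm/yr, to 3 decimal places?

0.222 mm/yr

Correcting the raw count gives 19 − 3 + 2 = 18 true opaque zones.
Extension rate ≈ 4.0 / 18 = 0.222 mm/yr.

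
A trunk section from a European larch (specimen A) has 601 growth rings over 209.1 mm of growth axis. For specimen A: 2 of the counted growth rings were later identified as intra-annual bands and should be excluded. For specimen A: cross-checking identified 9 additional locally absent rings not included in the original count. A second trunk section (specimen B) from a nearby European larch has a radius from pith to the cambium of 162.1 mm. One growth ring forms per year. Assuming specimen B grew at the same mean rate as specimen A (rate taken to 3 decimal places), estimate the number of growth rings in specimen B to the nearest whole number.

Specimen A: adjusted count: 601 − 2 + 9 = 608 growth rings.
A: Extension rate ≈ 209.1 / 608 = 0.344 mm/year.
B spans 162.1 / 0.344 = 471.22 years ≈ 471 growth rings.

471 growth rings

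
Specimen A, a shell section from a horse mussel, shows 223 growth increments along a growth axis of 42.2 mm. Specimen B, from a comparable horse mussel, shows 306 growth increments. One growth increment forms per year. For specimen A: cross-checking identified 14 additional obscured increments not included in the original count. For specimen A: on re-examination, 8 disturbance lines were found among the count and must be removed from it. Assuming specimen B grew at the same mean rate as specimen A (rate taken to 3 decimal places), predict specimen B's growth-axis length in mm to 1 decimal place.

Specimen A: adjusted count: 223 − 8 + 14 = 229 growth increments.
A: 42.2 mm over 229 years gives 42.2 / 229 ≈ 0.184 mm/year.
For B, 0.184 mm/year × 306 years = 56.3 mm.

56.3 mm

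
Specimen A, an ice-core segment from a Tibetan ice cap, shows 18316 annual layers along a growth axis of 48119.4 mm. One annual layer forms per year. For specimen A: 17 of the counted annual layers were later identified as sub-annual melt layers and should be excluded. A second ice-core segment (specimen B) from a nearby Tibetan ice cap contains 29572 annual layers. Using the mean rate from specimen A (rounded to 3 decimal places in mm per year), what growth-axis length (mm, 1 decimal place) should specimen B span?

77774.4 mm

Specimen A: true annual layer count = 18316 − 17 = 18299.
A: Extension rate ≈ 48119.4 / 18299 = 2.630 mm/yr.
For B, 2.630 mm/year × 29572 years = 77774.4 mm.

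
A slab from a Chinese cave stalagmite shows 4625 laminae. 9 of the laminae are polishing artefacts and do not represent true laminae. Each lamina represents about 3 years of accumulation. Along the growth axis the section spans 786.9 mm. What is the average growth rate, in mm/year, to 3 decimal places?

0.057 mm/year

After corrections the count is 4625 − 9 = 4616 laminae.
At 3 years per lamina, 4616 × 3 = 13848 years.
786.9 mm over 13848 years gives 786.9 / 13848 ≈ 0.057 mm/year.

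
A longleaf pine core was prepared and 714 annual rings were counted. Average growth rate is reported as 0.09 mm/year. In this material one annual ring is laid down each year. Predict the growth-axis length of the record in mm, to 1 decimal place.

64.3 mm

The record spans 714 years at 0.09 mm per year.
Length ≈ 0.09 × 714 = 64.3 mm.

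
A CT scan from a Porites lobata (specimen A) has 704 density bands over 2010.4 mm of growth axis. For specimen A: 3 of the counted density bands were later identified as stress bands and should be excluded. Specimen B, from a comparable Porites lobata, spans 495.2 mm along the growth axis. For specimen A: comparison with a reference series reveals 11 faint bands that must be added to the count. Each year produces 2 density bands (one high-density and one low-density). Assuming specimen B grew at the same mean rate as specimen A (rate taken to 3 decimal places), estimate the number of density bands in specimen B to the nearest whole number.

Specimen A: after corrections the count is 704 − 3 + 11 = 712 density bands.
Specimen A: with 2 density bands per year, 712 / 2 = 356 years.
A: 2010.4 mm over 356 years gives 2010.4 / 356 ≈ 5.647 mm/year.
B spans 495.2 / 5.647 = 87.69 years; at 2 density bands per year that is 87.69 × 2 ≈ 175 density bands.

175 density bands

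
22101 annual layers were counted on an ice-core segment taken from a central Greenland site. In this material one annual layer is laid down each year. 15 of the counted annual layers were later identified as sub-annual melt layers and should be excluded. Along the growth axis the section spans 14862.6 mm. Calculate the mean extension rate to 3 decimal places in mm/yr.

0.673 mm/yr

After corrections the count is 22101 − 15 = 22086 annual layers.
14862.6 mm over 22086 years gives 14862.6 / 22086 ≈ 0.673 mm/yr.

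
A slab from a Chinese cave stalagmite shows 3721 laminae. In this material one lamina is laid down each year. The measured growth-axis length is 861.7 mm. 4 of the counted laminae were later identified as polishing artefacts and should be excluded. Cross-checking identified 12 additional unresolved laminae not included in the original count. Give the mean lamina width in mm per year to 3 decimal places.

Adjusted count: 3721 − 4 + 12 = 3729 laminae.
861.7 mm over 3729 years gives 861.7 / 3729 ≈ 0.231 mm per year.

0.231 mm per year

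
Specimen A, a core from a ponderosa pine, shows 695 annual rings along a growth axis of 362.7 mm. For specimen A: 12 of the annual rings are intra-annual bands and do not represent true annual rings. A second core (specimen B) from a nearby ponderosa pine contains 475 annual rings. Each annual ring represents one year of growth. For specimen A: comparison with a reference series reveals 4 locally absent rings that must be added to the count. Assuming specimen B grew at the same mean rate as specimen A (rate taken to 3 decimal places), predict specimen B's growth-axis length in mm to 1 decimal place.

250.8 mm

Specimen A: after corrections the count is 695 − 12 + 4 = 687 annual rings.
A: Mean rate = 362.7 mm / 687 years ≈ 0.528 mm/year.
Length of B = 0.528 × 475 = 250.8 mm.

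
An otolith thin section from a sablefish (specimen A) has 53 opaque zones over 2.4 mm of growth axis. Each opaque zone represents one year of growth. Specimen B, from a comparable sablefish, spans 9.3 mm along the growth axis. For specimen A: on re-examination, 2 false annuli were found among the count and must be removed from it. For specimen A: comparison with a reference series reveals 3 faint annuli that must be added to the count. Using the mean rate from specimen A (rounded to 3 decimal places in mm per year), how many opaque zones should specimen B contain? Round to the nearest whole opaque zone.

Specimen A: after corrections the count is 53 − 2 + 3 = 54 opaque zones.
A: 2.4 mm over 54 years gives 2.4 / 54 ≈ 0.044 mm/yr.
B spans 9.3 / 0.044 = 211.36 years ≈ 211 opaque zones.

211 opaque zones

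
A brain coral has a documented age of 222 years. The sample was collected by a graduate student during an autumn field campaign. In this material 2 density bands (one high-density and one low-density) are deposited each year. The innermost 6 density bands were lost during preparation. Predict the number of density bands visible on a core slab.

Expected density bands: 222 × 2 = 444.
Less the 6 uncaptured density bands: 444 − 6 = 438.

438 density bands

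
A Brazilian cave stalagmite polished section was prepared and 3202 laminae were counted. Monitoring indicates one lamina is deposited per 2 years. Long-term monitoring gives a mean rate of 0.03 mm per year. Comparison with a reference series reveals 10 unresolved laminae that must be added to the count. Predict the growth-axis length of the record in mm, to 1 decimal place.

Correcting the raw count gives 3202 + 10 = 3212 true laminae.
Multiplying by 2 years per lamina: 3212 × 2 = 6424 years.
Predicted length = 0.03 mm/year × 6424 years = 192.7 mm.

192.7 mm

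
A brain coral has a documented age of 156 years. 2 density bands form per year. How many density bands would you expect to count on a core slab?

156 years at 2 density bands per year gives 156 × 2 = 312 density bands.
So 312 density bands should be present.

312 density bands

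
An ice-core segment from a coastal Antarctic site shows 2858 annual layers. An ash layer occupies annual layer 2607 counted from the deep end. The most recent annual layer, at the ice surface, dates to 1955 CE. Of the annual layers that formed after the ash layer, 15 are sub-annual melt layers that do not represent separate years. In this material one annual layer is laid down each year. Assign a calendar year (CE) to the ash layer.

1719 CE

The ash layer sits at annual layer 2607 from the deep end, so 2858 − 2607 = 251 annual layers formed after it.
251 − 15 false = 236 true annual layers after the ash layer.
1955 − 236 = 1719 CE.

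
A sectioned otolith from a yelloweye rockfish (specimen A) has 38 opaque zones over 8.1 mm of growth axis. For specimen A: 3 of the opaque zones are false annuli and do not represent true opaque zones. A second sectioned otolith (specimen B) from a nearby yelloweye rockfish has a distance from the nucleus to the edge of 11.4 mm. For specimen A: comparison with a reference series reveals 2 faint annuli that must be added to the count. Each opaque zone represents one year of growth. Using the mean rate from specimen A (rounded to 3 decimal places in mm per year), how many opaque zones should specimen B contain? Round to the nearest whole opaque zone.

Specimen A: correcting the raw count gives 38 − 3 + 2 = 37 true opaque zones.
A: Mean rate = 8.1 mm / 37 years ≈ 0.219 mm per year.
For B, 11.4 / 0.219 = 52.05 years ≈ 52 opaque zones.

52 opaque zones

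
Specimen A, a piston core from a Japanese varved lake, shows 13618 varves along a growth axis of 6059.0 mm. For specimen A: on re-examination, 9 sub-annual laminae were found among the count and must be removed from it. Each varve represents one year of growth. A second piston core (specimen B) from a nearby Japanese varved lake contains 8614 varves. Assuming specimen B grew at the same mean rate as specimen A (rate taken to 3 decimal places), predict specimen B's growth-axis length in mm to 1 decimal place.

Specimen A: after corrections the count is 13618 − 9 = 13609 varves.
A: Extension rate ≈ 6059.0 / 13609 = 0.445 mm/yr.
B's length ≈ 0.445 × 8614 = 3833.2 mm.

3833.2 mm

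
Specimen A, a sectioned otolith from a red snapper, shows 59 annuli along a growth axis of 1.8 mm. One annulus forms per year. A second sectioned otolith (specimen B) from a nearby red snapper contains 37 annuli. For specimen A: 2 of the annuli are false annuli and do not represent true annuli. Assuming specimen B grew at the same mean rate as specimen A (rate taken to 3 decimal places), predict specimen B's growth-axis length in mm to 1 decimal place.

Specimen A: correcting the raw count gives 59 − 2 = 57 true annuli.
A: Extension rate ≈ 1.8 / 57 = 0.032 mm per year.
B's length ≈ 0.032 × 37 = 1.2 mm.

1.2 mm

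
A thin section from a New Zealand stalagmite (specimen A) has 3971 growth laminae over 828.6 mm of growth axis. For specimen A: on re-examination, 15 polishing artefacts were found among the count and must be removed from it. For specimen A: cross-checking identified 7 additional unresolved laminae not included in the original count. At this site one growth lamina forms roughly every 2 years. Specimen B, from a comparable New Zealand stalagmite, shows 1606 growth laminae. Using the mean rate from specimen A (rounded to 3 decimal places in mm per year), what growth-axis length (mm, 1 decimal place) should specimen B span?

Specimen A: adjusted count: 3971 − 15 + 7 = 3963 growth laminae.
Specimen A: 3963 growth laminae at 2 years each span 3963 × 2 = 7926 years.
A: Mean rate = 828.6 mm / 7926 years ≈ 0.105 mm/year.
Specimen B: at 2 years per growth lamina, 1606 × 2 = 3212 years. For B, 0.105 mm/year × 3212 years = 337.3 mm.

337.3 mm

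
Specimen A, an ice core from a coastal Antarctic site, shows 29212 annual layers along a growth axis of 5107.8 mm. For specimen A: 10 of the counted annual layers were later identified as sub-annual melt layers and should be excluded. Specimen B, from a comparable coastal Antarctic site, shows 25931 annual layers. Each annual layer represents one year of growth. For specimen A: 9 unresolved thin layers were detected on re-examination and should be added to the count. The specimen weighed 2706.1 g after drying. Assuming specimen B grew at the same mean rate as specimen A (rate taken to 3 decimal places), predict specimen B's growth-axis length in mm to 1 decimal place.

Specimen A: correcting the raw count gives 29212 − 10 + 9 = 29211 true annual layers.
A: Extension rate ≈ 5107.8 / 29211 = 0.175 mm/yr.
For B, 0.175 mm/year × 25931 years = 4537.9 mm.

4537.9 mm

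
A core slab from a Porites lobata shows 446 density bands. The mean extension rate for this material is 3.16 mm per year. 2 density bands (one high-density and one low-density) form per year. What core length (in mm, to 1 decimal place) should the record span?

Dividing by 2 density bands per year: 446 / 2 = 223 years.
Predicted length = 3.16 mm/year × 223 years = 704.7 mm.

704.7 mm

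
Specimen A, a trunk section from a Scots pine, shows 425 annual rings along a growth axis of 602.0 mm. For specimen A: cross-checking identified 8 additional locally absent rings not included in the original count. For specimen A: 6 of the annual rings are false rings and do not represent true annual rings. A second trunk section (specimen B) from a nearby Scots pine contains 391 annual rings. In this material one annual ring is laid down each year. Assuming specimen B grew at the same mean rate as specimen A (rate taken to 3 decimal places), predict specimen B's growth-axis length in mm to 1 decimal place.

551.3 mm

Specimen A: after corrections the count is 425 − 6 + 8 = 427 annual rings.
A: 602.0 mm over 427 years gives 602.0 / 427 ≈ 1.410 mm per year.
B's length ≈ 1.410 × 391 = 551.3 mm.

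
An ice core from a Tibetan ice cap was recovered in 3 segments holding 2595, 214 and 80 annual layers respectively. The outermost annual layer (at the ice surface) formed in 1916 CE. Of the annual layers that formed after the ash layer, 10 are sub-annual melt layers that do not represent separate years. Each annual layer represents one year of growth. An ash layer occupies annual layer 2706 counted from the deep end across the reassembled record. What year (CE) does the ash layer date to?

Total annual layers = 2595 + 214 + 80 = 2889.
The ash layer sits at annual layer 2706 from the deep end, so 2889 − 2706 = 183 annual layers formed after it.
Removing the 10 false annual layers leaves 183 − 10 = 173 true annual layers beyond the ash layer.
Counting back 173 years from 1916 CE places the ash layer in 1916 − 173 = 1743 CE.

1743 CE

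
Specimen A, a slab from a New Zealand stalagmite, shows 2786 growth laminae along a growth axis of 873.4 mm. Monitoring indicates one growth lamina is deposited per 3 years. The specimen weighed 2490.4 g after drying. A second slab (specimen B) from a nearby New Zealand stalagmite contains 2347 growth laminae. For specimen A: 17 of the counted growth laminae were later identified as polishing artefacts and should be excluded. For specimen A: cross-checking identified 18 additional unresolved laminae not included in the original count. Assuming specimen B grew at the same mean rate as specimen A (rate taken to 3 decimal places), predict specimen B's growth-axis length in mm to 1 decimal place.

732.3 mm

Specimen A: true growth lamina count = 2786 − 17 + 18 = 2787.
Specimen A: at 3 years per growth lamina, 2787 × 3 = 8361 years.
A: Mean rate = 873.4 mm / 8361 years ≈ 0.104 mm/year.
Specimen B: multiplying by 3 years per growth lamina: 2347 × 3 = 7041 years. B's length ≈ 0.104 × 7041 = 732.3 mm.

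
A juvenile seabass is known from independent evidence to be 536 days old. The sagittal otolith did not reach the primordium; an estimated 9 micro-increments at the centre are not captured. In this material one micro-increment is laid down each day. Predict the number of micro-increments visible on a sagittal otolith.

527 micro-increments

One micro-increment per day gives 536 micro-increments over 536 days.
536 − 9 missed = 527 micro-increments expected in the prepared section.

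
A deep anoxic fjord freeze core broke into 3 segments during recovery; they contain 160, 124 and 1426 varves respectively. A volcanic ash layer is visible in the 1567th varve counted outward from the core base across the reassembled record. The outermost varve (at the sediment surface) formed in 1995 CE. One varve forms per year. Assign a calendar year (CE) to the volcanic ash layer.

1852 CE

Total varves = 160 + 124 + 1426 = 1710.
The volcanic ash layer sits at varve 1567 from the core base, so 1710 − 1567 = 143 varves formed after it.
Counting back 143 years from 1995 CE places the volcanic ash layer in 1995 − 143 = 1852 CE.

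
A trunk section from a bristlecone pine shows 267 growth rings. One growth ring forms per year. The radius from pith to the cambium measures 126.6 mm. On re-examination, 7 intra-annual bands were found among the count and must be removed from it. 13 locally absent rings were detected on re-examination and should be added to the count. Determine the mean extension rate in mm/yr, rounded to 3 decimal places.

After corrections the count is 267 − 7 + 13 = 273 growth rings.
Mean rate = 126.6 mm / 273 years ≈ 0.464 mm/yr.

0.464 mm/yr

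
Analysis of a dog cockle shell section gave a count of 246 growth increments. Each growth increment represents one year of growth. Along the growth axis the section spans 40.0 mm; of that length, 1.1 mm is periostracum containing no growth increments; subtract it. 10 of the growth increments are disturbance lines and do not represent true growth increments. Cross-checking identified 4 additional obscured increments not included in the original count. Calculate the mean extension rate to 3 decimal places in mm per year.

Correcting the raw count gives 246 − 10 + 4 = 240 true growth increments.
The growth record spans 40.0 − 1.1 = 38.9 mm.
38.9 mm over 240 years gives 38.9 / 240 ≈ 0.162 mm per year.

0.162 mm per year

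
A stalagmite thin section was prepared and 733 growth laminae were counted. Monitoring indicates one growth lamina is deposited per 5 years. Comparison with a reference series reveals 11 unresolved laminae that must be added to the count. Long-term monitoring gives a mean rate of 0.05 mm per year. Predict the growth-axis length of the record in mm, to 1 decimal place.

186.0 mm

Adjusted count: 733 + 11 = 744 growth laminae.
744 growth laminae at 5 years each span 744 × 5 = 3720 years.
3720 years at 0.05 mm/year gives 0.05 × 3720 = 186.0 mm.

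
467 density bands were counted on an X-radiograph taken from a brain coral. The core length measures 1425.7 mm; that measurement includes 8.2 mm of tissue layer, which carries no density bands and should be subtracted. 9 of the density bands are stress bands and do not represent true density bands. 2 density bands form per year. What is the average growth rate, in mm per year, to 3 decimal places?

6.190 mm per year

Correcting the raw count gives 467 − 9 = 458 true density bands.
458 density bands at 2 per year is 458 / 2 = 229 years.
Removing the 8.2 mm offcut leaves 1425.7 − 8.2 = 1417.5 mm.
Mean rate = 1417.5 mm / 229 years ≈ 6.190 mm per year.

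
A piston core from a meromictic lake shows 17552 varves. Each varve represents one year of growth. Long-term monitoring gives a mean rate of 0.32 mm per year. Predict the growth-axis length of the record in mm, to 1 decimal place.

5616.6 mm

17552 years of growth are recorded.
Length ≈ 0.32 × 17552 = 5616.6 mm.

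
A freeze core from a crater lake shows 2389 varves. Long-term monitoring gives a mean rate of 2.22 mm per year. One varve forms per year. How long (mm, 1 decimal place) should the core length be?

The record spans 2389 years at 2.22 mm per year.
2389 years at 2.22 mm/year gives 2.22 × 2389 = 5303.6 mm.

5303.6 mm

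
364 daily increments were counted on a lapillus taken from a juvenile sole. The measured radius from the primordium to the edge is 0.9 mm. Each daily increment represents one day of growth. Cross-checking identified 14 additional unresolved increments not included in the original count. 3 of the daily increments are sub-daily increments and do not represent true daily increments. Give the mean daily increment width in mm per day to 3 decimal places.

Correcting the raw count gives 364 − 3 + 14 = 375 true daily increments.
0.9 mm over 375 days gives 0.9 / 375 ≈ 0.002 mm per day.

0.002 mm per day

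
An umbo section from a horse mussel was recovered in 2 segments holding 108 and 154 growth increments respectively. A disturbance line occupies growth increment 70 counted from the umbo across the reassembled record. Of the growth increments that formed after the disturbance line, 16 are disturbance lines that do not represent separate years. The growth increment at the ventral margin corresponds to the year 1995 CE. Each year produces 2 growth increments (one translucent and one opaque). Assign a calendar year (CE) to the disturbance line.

Total growth increments = 108 + 154 = 262.
262 − 70 = 192 growth increments lie beyond the disturbance line toward the ventral margin.
192 − 16 false = 176 true growth increments after the disturbance line.
176 growth increments at 2 per year is 176 / 2 = 88 years.
1995 − 88 = 1907 CE.

1907 CE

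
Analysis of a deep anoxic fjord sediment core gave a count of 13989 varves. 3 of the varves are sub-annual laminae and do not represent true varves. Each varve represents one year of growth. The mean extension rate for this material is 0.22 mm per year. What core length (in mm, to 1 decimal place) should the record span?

Adjusted count: 13989 − 3 = 13986 varves.
Predicted length = 0.22 mm/year × 13986 years = 3076.9 mm.

3076.9 mm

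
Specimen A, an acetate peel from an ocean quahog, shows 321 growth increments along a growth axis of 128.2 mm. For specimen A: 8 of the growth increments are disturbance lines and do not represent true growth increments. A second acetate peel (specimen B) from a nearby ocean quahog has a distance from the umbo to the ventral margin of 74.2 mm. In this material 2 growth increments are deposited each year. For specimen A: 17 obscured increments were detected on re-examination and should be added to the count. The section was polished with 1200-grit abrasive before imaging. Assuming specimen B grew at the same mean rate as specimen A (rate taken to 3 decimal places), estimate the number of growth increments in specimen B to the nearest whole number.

Specimen A: adjusted count: 321 − 8 + 17 = 330 growth increments.
Specimen A: 330 growth increments at 2 per year is 330 / 2 = 165 years.
A: 128.2 mm over 165 years gives 128.2 / 165 ≈ 0.777 mm/yr.
B spans 74.2 / 0.777 = 95.50 years; at 2 growth increments per year that is 95.50 × 2 ≈ 191 growth increments.

191 growth increments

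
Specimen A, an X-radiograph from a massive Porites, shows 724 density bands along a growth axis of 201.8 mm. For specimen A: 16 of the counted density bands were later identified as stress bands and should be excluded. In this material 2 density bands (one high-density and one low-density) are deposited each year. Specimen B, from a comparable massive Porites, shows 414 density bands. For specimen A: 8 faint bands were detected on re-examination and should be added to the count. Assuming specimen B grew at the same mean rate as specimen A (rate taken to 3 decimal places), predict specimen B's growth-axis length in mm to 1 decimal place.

Specimen A: after corrections the count is 724 − 16 + 8 = 716 density bands.
Specimen A: with 2 density bands per year, 716 / 2 = 358 years.
A: Mean rate = 201.8 mm / 358 years ≈ 0.564 mm/year.
Specimen B: 414 density bands at 2 per year is 414 / 2 = 207 years. Length of B = 0.564 × 207 = 116.7 mm.

116.7 mm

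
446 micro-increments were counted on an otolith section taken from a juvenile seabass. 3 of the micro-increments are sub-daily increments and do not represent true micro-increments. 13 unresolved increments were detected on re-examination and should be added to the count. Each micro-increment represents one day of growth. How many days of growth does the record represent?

After corrections the count is 446 − 3 + 13 = 456 micro-increments.
One micro-increment per day makes the duration 456 days.

456 days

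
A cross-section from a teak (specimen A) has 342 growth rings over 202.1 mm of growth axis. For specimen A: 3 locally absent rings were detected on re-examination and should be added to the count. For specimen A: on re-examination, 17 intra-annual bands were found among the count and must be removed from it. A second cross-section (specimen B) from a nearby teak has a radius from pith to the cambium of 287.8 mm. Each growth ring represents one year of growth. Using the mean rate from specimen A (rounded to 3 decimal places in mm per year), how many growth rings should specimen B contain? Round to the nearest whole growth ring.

467 growth rings

Specimen A: after corrections the count is 342 − 17 + 3 = 328 growth rings.
A: Extension rate ≈ 202.1 / 328 = 0.616 mm per year.
B spans 287.8 / 0.616 = 467.21 years ≈ 467 growth rings.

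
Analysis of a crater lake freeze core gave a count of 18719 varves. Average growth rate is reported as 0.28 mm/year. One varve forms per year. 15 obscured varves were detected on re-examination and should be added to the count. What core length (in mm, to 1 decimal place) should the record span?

5245.5 mm

True varve count = 18719 + 15 = 18734.
Length ≈ 0.28 × 18734 = 5245.5 mm.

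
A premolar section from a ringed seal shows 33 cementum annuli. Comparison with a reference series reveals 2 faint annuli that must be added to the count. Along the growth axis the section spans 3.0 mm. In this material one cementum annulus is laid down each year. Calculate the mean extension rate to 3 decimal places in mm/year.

Correcting the raw count gives 33 + 2 = 35 true cementum annuli.
3.0 mm over 35 years gives 3.0 / 35 ≈ 0.086 mm/year.

0.086 mm/year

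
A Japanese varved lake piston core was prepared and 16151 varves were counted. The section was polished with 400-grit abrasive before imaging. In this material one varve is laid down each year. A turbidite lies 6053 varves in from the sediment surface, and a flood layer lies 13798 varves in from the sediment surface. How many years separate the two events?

The two markers are separated by 13798 − 6053 = 7745 varves.
That is 7745 years at one varve per year.

7745 years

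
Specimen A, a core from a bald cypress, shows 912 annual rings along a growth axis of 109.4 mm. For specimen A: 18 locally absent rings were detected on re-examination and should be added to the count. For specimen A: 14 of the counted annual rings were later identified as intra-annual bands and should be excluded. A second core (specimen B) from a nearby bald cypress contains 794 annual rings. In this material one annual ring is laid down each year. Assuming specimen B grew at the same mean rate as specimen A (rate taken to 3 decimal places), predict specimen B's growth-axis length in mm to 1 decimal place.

94.5 mm

Specimen A: adjusted count: 912 − 14 + 18 = 916 annual rings.
A: 109.4 mm over 916 years gives 109.4 / 916 ≈ 0.119 mm per year.
Length of B = 0.119 × 794 = 94.5 mm.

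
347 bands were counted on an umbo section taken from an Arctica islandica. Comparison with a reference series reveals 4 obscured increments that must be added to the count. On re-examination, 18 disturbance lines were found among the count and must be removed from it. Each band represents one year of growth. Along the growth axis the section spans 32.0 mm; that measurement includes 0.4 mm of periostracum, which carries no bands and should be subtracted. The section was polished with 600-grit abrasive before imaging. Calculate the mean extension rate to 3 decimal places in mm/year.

True band count = 347 − 18 + 4 = 333.
Removing the 0.4 mm offcut leaves 32.0 − 0.4 = 31.6 mm.
31.6 mm over 333 years gives 31.6 / 333 ≈ 0.095 mm/year.

0.095 mm/year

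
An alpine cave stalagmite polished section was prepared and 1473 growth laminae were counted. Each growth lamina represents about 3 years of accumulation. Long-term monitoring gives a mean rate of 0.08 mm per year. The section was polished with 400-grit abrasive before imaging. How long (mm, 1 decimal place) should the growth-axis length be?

353.5 mm

At 3 years per growth lamina, 1473 × 3 = 4419 years.
4419 years at 0.08 mm/year gives 0.08 × 4419 = 353.5 mm.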